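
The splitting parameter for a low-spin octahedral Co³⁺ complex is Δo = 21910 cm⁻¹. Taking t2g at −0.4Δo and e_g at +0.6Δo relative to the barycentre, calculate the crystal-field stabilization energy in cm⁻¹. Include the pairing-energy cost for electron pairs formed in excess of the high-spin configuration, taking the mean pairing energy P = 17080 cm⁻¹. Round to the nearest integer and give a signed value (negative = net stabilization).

Group 9 minus oxidation state +3 gives a d⁶ configuration for Co³⁺.
Configuration: t2g^6 e_g^0.
CFSE(orbital) = 6×(-0.4Δo) + 0×(0.6Δo) = -2.4Δo; with Δo = 21910 cm⁻¹ that is -52584 cm⁻¹.
High-spin d⁶ would be t2g^4 e_g^2 with 1 pair; low-spin has 3, so 2 excess pairs cost +2P = +34160 cm⁻¹.
Combining: -52584 + 34160 = -18424 cm⁻¹.

-18424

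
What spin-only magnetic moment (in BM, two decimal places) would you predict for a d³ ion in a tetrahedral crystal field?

3.87 BM

With tetrahedral geometry the complex is necessarily high-spin.
Configuration: e^2 t2^1 → 3 unpaired electrons.
μ(spin-only) = √[3(3+2)] = √15 ≈ 3.87 BM.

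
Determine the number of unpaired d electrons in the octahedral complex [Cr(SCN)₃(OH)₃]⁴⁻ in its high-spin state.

4

Ligand charges: 3×(-1) from SCN⁻ and 3×(-1) from OH⁻ sum to -6; with overall charge -4, Cr is +2.
Cr²⁺: group 6, so d-count = 6 − 2 = 4.
Configuration: t₂g³ eg¹, giving 4 unpaired electrons.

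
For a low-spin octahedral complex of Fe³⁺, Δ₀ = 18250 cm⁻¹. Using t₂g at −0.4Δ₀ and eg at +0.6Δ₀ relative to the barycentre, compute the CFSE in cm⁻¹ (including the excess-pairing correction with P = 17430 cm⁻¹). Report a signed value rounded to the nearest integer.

Fe is in group 8, so Fe³⁺ is d⁵ (8 − 3 = 5).
The d⁵ electrons fill as t₂g⁵ eg⁰.
CFSE(orbital) = 5×(-0.4Δ₀) + 0×(0.6Δ₀) = -2.0Δ₀; with Δ₀ = 18250 cm⁻¹ that is -36500 cm⁻¹.
Pairing penalty: 2 pairs vs 0 in the high-spin reference → 2 extra × P = 34860 cm⁻¹.
Net CFSE = -36500 + 34860 = -1640 cm⁻¹.

-1640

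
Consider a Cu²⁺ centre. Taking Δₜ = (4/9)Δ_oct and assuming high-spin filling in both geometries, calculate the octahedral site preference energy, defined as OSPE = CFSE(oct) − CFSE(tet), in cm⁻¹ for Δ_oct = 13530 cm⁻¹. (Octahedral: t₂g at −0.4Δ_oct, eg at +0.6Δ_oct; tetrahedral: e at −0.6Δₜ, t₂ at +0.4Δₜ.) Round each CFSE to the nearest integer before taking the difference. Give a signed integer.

Cu²⁺: group 11, so d-count = 11 − 2 = 9.
In an octahedral site d⁹ (HS) is t₂g⁶ eg³, giving CFSE(oct) = -0.6Δ_oct = -8118 cm⁻¹.
Tetrahedral e⁴ t₂⁵ gives -0.4Δₜ = -0.4 × (4/9) × 13530 = -2405 cm⁻¹.
Subtracting, OSPE = -8118 − (-2405) = -5713 cm⁻¹.

-5713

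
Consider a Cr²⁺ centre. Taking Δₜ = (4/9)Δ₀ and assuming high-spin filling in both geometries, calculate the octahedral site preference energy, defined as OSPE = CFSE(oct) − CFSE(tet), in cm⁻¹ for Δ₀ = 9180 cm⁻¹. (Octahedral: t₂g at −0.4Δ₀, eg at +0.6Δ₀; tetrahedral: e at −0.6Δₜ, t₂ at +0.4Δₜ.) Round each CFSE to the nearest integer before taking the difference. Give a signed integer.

Cr sits in group 6; removing 2 electrons leaves Cr²⁺ with 6 − 2 = 4 d electrons.
Octahedral high-spin t₂g³ eg¹: CFSE = -0.6 × 9180 = -5508 cm⁻¹.
In a tetrahedral site the filling is e² t₂²: CFSE(tet) = -0.4Δₜ = -0.4 × (4/9)(9180) = -1632 cm⁻¹.
Subtracting, OSPE = -5508 − (-1632) = -3876 cm⁻¹.

-3876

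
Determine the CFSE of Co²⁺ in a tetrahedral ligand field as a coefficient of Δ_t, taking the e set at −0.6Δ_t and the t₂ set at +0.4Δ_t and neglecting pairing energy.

Co sits in group 9; removing 2 electrons leaves Co²⁺ with 9 − 2 = 7 d electrons.
Tetrahedral splitting is small, so the complex is high-spin.
Configuration: e⁴ t₂³.
CFSE = 4(-0.6Δ_t) + 3(0.4Δ_t) = -2.4Δ_t + 1.2Δ_t = -1.2Δ_t.

-1.2 Δ_t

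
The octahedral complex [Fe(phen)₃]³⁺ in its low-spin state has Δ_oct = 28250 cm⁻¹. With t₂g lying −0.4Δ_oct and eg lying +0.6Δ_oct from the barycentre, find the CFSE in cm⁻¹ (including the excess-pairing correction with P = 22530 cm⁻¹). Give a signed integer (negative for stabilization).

-11440

phen is neutral, so the +3 overall charge sits on Fe: oxidation state +3.
Group 8 minus oxidation state +3 gives a d⁵ configuration for Fe³⁺.
The d⁵ electrons fill as t₂g⁵ eg⁰.
CFSE(orbital) = 5×(-0.4Δ_oct) + 0×(0.6Δ_oct) = -2.0Δ_oct; with Δ_oct = 28250 cm⁻¹ that is -56500 cm⁻¹.
Pairing penalty: 2 pairs vs 0 in the high-spin reference → 2 extra × P = 45060 cm⁻¹.
Net CFSE = -56500 + 45060 = -11440 cm⁻¹.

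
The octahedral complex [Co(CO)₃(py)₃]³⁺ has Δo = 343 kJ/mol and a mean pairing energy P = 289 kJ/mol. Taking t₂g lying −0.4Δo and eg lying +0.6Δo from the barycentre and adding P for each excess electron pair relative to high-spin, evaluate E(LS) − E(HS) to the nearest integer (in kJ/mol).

-108

Ligand charges: 3×(+0) from CO and 3×(+0) from py sum to +0; with overall charge +3, Co is +3.
Group 9 minus oxidation state +3 gives a d⁶ configuration for Co³⁺.
High-spin: t₂g⁴ eg², CFSE = -0.4Δo = -137 kJ/mol.
Low-spin: t₂g⁶ eg⁰, orbital CFSE = -2.4Δo = -823 kJ/mol; plus 2 excess pairs × P = +578 kJ/mol; total -245 kJ/mol.
E(LS) − E(HS) = -245 − (-137) = -108 kJ/mol.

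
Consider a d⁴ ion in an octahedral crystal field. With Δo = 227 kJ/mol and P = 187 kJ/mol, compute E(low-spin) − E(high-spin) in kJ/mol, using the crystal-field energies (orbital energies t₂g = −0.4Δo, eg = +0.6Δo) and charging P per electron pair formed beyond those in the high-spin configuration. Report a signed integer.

-40

High-spin d⁴ fills as t₂g³ eg¹ with CFSE 3(−0.4) + 1(+0.6) = -0.6Δo = -136 kJ/mol.
For low-spin the configuration is t₂g⁴ eg⁰: orbital energy -1.6 × 227 = -363 kJ/mol, and 1 additional pair relative to high-spin adds 187 kJ/mol, giving -176 kJ/mol.
E(LS) − E(HS) = -176 − (-136) = -40 kJ/mol.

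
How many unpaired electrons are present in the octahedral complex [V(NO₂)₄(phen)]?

Ligand charges: 4×(-1) from NO₂⁻ and 1×(+0) from phen sum to -4; with overall charge +0, V is +4.
V is in group 5, so V⁴⁺ is d¹ (5 − 4 = 1).
Configuration: t2g^1 e_g^0, giving 1 unpaired electron.

1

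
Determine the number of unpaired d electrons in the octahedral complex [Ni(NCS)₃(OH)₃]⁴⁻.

2

Ligand charges: 3×(-1) from NCS⁻ and 3×(-1) from OH⁻ sum to -6; with overall charge -4, Ni is +2.
Ni is in group 10, so Ni²⁺ is d⁸ (10 − 2 = 8).
Configuration: t₂g⁶ eg², giving 2 unpaired electrons.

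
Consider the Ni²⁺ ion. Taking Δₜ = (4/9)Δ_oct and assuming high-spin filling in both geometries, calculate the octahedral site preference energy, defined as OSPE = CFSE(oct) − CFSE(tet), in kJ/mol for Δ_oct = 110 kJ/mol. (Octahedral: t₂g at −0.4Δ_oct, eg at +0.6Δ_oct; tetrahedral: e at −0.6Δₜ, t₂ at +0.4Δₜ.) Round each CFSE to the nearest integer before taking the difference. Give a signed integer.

Ni sits in group 10; removing 2 electrons leaves Ni²⁺ with 10 − 2 = 8 d electrons.
In an octahedral site d⁸ (HS) is t₂g⁶ eg², giving CFSE(oct) = -1.2Δ_oct = -132 kJ/mol.
Tetrahedral e⁴ t₂⁴ gives -0.8Δₜ = -0.8 × (4/9) × 110 = -39 kJ/mol.
OSPE = CFSE(oct) − CFSE(tet) = -132 − (-39) = -93 kJ/mol.

-93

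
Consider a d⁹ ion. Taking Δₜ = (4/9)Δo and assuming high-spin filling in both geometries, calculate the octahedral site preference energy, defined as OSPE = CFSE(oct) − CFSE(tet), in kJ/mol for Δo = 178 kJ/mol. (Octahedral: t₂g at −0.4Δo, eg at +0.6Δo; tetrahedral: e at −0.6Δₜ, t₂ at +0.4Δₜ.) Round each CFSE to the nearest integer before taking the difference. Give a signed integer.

Octahedral (high-spin): t2g^6 e_g^3, CFSE = 6(−0.4) + 3(+0.6) = -0.6Δo = -0.6 × 178 = -107 kJ/mol.
Tetrahedral: e^4 t2^5, CFSE = 4(−0.6) + 5(+0.4) = -0.4Δₜ = -0.4 × (4/9) × 178 = -32 kJ/mol.
OSPE = CFSE(oct) − CFSE(tet) = -107 − (-32) = -75 kJ/mol.

-75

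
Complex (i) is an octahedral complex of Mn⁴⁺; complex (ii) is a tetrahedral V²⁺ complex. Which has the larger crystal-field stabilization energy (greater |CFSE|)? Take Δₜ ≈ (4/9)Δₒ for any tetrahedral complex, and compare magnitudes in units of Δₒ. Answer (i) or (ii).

(i)

(i): Mn is in group 7, so Mn⁴⁺ is d³ (7 − 4 = 3); t₂g³ eg⁰, CFSE = -1.2Δₒ.
(ii): V²⁺: group 5, so d-count = 5 − 2 = 3; Tetrahedral fields are weak (Δₜ ≈ 4/9 Δₒ), so electrons fill high-spin; e² t₂¹, CFSE = -0.8Δₜ ≈ -0.36Δₒ.
So (i) has the larger |CFSE|.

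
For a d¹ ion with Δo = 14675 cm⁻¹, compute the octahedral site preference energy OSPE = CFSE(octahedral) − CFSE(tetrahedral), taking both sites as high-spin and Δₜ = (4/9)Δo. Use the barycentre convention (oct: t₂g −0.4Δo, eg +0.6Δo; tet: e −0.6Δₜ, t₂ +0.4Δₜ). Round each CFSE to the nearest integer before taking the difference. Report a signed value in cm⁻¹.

Octahedral high-spin t2g^1 e_g^0: CFSE = -0.4 × 14675 = -5870 cm⁻¹.
Tetrahedral: e^1 t2^0, CFSE = 1(−0.6) + 0(+0.4) = -0.6Δₜ = -0.6 × (4/9) × 14675 = -3913 cm⁻¹.
OSPE = CFSE(oct) − CFSE(tet) = -5870 − (-3913) = -1957 cm⁻¹.

-1957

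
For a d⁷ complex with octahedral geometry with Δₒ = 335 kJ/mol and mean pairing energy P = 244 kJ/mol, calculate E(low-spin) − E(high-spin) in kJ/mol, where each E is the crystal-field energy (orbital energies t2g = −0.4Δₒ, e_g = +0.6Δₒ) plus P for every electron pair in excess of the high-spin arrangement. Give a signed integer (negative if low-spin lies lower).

-91

High-spin: t2g^5 e_g^2, CFSE = -0.8Δₒ = -268 kJ/mol.
Low-spin: t2g^6 e_g^1, orbital CFSE = -1.8Δₒ = -603 kJ/mol; plus 1 excess pair × P = +244 kJ/mol; total -359 kJ/mol.
Thus E(LS) − E(HS) = -91 kJ/mol.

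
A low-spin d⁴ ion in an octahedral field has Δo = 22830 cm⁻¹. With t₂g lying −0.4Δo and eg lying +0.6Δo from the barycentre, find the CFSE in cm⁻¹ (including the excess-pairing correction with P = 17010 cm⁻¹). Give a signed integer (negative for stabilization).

Electron filling gives t₂g⁴ eg⁰.
Orbital CFSE = 4(-0.4) + 0(0.6) = -1.6Δo = -1.6 × 22830 = -36528 cm⁻¹.
High-spin d⁴ would be t₂g³ eg¹ with 0 pairs; low-spin has 1, so 1 excess pair costs +1P = +17010 cm⁻¹.
Overall CFSE = -36528 + 17010 = -19518 cm⁻¹.

-19518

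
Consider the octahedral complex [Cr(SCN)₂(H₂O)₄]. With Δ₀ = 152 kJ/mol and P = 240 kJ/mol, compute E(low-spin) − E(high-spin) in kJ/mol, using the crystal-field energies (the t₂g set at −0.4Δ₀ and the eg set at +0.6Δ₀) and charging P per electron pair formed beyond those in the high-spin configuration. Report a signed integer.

88

Ligand charges: 2×(-1) from SCN⁻ and 4×(+0) from H₂O sum to -2; with overall charge +0, Cr is +2.
Group 6 minus oxidation state +2 gives a d⁴ configuration for Cr²⁺.
In the high-spin limit (t₂g³ eg¹) the orbital term is -0.6Δ₀ = -91 kJ/mol, with no excess pairing.
Low-spin t₂g⁴ eg⁰ gives -1.6Δ₀ = -243 kJ/mol, but forming 1 extra pair costs 1P = 240 kJ/mol, so E(LS) = -243 + 240 = -3 kJ/mol.
E(LS) − E(HS) = -3 − (-91) = 88 kJ/mol.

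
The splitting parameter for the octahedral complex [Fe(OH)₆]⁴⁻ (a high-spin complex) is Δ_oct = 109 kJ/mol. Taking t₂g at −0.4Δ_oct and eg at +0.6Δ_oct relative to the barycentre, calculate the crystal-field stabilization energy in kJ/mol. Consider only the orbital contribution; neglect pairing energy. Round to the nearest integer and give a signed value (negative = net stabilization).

Each OH⁻ contributes -1; 6 × (-1) = -6. With overall charge -4, Fe is in the +2 oxidation state.
Fe²⁺: group 8, so d-count = 8 − 2 = 6.
Configuration: t₂g⁴ eg².
Orbital CFSE = 4(-0.4) + 2(0.6) = -0.4Δ_oct = -0.4 × 109 = -44 kJ/mol.

-44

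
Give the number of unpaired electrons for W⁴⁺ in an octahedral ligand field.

W⁴⁺: group 6, so d-count = 6 − 4 = 2.
Configuration: t2g^2 e_g^0, giving 2 unpaired electrons.

2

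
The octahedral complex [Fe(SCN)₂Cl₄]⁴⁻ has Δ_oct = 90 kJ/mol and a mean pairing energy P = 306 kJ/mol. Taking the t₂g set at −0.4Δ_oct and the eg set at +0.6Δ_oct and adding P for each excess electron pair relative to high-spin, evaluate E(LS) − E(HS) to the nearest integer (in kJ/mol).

432

Ligand charges: 2×(-1) from SCN⁻ and 4×(-1) from Cl⁻ sum to -6; with overall charge -4, Fe is +2.
Fe is in group 8, so Fe²⁺ is d⁶ (8 − 2 = 6).
High-spin d⁶ fills as t₂g⁴ eg² with CFSE 4(−0.4) + 2(+0.6) = -0.4Δ_oct = -36 kJ/mol.
For low-spin the configuration is t₂g⁶ eg⁰: orbital energy -2.4 × 90 = -216 kJ/mol, and 2 additional pairs relative to high-spin add 612 kJ/mol, giving 396 kJ/mol.
E(LS) − E(HS) = 396 − (-36) = 432 kJ/mol.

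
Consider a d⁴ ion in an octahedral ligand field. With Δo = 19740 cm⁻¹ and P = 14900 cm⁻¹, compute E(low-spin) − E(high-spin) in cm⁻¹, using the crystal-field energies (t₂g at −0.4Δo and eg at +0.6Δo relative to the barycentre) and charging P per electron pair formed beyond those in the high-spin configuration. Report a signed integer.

-4840

High-spin: t₂g³ eg¹, CFSE = -0.6Δo = -11844 cm⁻¹.
For low-spin the configuration is t₂g⁴ eg⁰: orbital energy -1.6 × 19740 = -31584 cm⁻¹, and 1 additional pair relative to high-spin adds 14900 cm⁻¹, giving -16684 cm⁻¹.
E(LS) − E(HS) = -16684 − (-11844) = -4840 cm⁻¹.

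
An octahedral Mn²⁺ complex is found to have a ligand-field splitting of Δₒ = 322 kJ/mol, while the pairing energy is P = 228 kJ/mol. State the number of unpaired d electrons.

1

Mn is in group 7, so Mn²⁺ is d⁵ (7 − 2 = 5).
Since Δₒ = 322 kJ/mol > P = 228 kJ/mol, the complex adopts the low-spin configuration.
Filling d⁵ accordingly: t2g^5 e_g^0.
Unpaired electrons: 1.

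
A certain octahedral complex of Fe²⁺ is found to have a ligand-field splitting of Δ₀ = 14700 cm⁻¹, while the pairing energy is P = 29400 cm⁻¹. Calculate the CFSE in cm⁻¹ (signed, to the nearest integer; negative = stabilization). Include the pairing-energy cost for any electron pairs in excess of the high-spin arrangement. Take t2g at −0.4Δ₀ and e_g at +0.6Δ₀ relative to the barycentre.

-5880

Fe is in group 8, so Fe²⁺ is d⁶ (8 − 2 = 6).
Δ₀ < P, so pairing is avoided: the ground state is high-spin.
Filling d⁶ accordingly: t2g^4 e_g^2.
Orbital CFSE = -0.4Δ₀ = -0.4 × 14700 = -5880 cm⁻¹.
High-spin has no excess pairs, so no pairing correction applies.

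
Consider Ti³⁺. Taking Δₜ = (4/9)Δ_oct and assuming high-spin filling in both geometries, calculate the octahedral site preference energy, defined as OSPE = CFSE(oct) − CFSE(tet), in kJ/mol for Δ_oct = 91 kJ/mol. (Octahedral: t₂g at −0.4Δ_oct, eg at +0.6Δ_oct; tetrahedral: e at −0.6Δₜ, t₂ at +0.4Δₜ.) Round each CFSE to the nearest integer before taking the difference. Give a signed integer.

Group 4 minus oxidation state +3 gives a d¹ configuration for Ti³⁺.
In an octahedral site d¹ (HS) is t2g^1 e_g^0, giving CFSE(oct) = -0.4Δ_oct = -36 kJ/mol.
In a tetrahedral site the filling is e^1 t2^0: CFSE(tet) = -0.6Δₜ = -0.6 × (4/9)(91) = -24 kJ/mol.
OSPE = -36 − (-24) = -12 kJ/mol.

-12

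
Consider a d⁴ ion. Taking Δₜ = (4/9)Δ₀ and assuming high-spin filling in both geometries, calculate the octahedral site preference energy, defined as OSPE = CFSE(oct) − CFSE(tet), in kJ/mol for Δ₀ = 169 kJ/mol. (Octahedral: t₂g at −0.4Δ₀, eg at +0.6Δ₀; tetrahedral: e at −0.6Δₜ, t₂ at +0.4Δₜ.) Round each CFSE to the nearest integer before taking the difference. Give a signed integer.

-71

In an octahedral site d⁴ (HS) is t2g^3 e_g^1, giving CFSE(oct) = -0.6Δ₀ = -101 kJ/mol.
In a tetrahedral site the filling is e^2 t2^2: CFSE(tet) = -0.4Δₜ = -0.4 × (4/9)(169) = -30 kJ/mol.
OSPE = -101 − (-30) = -71 kJ/mol.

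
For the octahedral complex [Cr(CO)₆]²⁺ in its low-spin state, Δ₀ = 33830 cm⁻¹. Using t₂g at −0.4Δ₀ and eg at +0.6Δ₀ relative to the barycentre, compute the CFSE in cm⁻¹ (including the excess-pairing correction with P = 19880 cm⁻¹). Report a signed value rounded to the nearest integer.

-34248

CO is neutral, so the +2 overall charge sits on Cr: oxidation state +2.
Cr sits in group 6; removing 2 electrons leaves Cr²⁺ with 6 − 2 = 4 d electrons.
The d⁴ electrons fill as t₂g⁴ eg⁰.
CFSE(orbital) = 4×(-0.4Δ₀) + 0×(0.6Δ₀) = -1.6Δ₀; with Δ₀ = 33830 cm⁻¹ that is -54128 cm⁻¹.
Relative to high-spin t₂g³ eg¹ (0 paired), the low-spin configuration has 1 additional pair, contributing +1 × 19880 = +19880 cm⁻¹.
Net CFSE = -54128 + 19880 = -34248 cm⁻¹.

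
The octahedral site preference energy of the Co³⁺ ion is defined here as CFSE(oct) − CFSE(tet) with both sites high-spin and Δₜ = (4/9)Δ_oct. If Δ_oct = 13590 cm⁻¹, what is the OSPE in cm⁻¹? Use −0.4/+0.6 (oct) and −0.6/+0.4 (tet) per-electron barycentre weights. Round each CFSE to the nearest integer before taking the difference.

Group 9 minus oxidation state +3 gives a d⁶ configuration for Co³⁺.
In an octahedral site d⁶ (HS) is t₂g⁴ eg², giving CFSE(oct) = -0.4Δ_oct = -5436 cm⁻¹.
Tetrahedral: e³ t₂³, CFSE = 3(−0.6) + 3(+0.4) = -0.6Δₜ = -0.6 × (4/9) × 13590 = -3624 cm⁻¹.
OSPE = CFSE(oct) − CFSE(tet) = -5436 − (-3624) = -1812 cm⁻¹.

-1812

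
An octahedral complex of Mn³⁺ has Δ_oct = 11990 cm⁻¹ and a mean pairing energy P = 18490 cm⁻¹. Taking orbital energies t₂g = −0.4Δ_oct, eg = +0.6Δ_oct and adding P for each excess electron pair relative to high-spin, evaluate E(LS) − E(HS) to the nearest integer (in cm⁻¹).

6500

Mn³⁺: group 7, so d-count = 7 − 3 = 4.
High-spin d⁴ fills as t₂g³ eg¹ with CFSE 3(−0.4) + 1(+0.6) = -0.6Δ_oct = -7194 cm⁻¹.
Low-spin t₂g⁴ eg⁰ gives -1.6Δ_oct = -19184 cm⁻¹, but forming 1 extra pair costs 1P = 18490 cm⁻¹, so E(LS) = -19184 + 18490 = -694 cm⁻¹.
The difference is -694 − (-7194) = 6500 cm⁻¹, so high-spin lies lower.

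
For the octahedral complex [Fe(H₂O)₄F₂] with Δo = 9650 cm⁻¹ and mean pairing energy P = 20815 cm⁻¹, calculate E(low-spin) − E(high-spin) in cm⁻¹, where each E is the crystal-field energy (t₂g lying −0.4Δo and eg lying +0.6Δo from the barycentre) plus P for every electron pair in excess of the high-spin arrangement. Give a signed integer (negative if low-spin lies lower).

22330

Ligand charges: 4×(+0) from H₂O and 2×(-1) from F⁻ sum to -2; with overall charge +0, Fe is +2.
Fe is in group 8, so Fe²⁺ is d⁶ (8 − 2 = 6).
High-spin: t₂g⁴ eg², CFSE = -0.4Δo = -3860 cm⁻¹.
Low-spin t₂g⁶ eg⁰ gives -2.4Δo = -23160 cm⁻¹, but forming 2 extra pairs costs 2P = 41630 cm⁻¹, so E(LS) = -23160 + 41630 = 18470 cm⁻¹.
The difference is 18470 − (-3860) = 22330 cm⁻¹, so high-spin lies lower.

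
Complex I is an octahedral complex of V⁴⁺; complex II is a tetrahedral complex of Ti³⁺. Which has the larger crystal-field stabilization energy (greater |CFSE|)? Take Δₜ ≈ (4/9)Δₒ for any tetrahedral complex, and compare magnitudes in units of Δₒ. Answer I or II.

I: V⁴⁺: group 5, so d-count = 5 − 4 = 1; For octahedral d¹ the high- and low-spin configurations coincide; t₂g¹ eg⁰, CFSE = -0.4Δₒ.
II: Ti³⁺: group 4, so d-count = 4 − 3 = 1; Tetrahedral fields are weak (Δₜ ≈ 4/9 Δₒ), so electrons fill high-spin; e¹ t₂⁰, CFSE = -0.6Δₜ ≈ -0.27Δₒ.
So I has the larger |CFSE|.

I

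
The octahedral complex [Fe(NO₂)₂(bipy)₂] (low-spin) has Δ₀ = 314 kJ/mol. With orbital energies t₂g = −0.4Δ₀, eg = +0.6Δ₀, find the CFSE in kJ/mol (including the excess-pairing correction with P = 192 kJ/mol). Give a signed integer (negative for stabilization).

Ligand charges: 2×(-1) from NO₂⁻ and 2×(+0) from bipy sum to -2; with overall charge +0, Fe is +2.
Group 8 minus oxidation state +2 gives a d⁶ configuration for Fe²⁺.
Electron filling gives t₂g⁶ eg⁰.
Orbital CFSE = 6(-0.4) + 0(0.6) = -2.4Δ₀ = -2.4 × 314 = -754 kJ/mol.
Relative to high-spin t₂g⁴ eg² (1 paired), the low-spin configuration has 2 additional pairs, contributing +2 × 192 = +384 kJ/mol.
Combining: -754 + 384 = -370 kJ/mol.

-370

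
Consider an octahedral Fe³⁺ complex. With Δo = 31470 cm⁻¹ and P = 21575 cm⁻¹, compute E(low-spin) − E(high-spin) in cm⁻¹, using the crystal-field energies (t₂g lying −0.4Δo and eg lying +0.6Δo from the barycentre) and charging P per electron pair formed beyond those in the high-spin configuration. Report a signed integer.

-19790

Group 8 minus oxidation state +3 gives a d⁵ configuration for Fe³⁺.
High-spin: t₂g³ eg², CFSE = 0.0Δo = 0 cm⁻¹.
Low-spin: t₂g⁵ eg⁰, orbital CFSE = -2.0Δo = -62940 cm⁻¹; plus 2 excess pairs × P = +43150 cm⁻¹; total -19790 cm⁻¹.
The difference is -19790 − (0) = -19790 cm⁻¹, so low-spin lies lower.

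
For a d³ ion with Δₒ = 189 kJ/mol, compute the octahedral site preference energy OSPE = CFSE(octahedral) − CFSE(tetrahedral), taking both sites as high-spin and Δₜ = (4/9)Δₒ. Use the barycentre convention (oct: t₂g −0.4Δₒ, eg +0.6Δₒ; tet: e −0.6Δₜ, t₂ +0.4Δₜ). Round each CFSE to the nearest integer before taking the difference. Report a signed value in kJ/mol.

Octahedral (high-spin): t₂g³ eg⁰, CFSE = 3(−0.4) + 0(+0.6) = -1.2Δₒ = -1.2 × 189 = -227 kJ/mol.
Tetrahedral: e² t₂¹, CFSE = 2(−0.6) + 1(+0.4) = -0.8Δₜ = -0.8 × (4/9) × 189 = -67 kJ/mol.
OSPE = CFSE(oct) − CFSE(tet) = -227 − (-67) = -160 kJ/mol.

-160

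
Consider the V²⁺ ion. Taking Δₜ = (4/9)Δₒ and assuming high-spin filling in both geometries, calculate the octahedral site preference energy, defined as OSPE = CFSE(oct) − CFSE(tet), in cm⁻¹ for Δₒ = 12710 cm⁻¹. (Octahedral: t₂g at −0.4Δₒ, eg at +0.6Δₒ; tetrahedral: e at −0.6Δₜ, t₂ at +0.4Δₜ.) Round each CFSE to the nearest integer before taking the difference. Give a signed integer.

Group 5 minus oxidation state +2 gives a d³ configuration for V²⁺.
Octahedral high-spin t2g^3 e_g^0: CFSE = -1.2 × 12710 = -15252 cm⁻¹.
Tetrahedral e^2 t2^1 gives -0.8Δₜ = -0.8 × (4/9) × 12710 = -4519 cm⁻¹.
Subtracting, OSPE = -15252 − (-4519) = -10733 cm⁻¹.

-10733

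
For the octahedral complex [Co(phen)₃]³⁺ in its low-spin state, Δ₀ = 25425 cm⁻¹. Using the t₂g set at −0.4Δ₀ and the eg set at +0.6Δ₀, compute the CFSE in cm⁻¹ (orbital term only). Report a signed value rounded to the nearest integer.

phen is neutral, so the +3 overall charge sits on Co: oxidation state +3.
Co sits in group 9; removing 3 electrons leaves Co³⁺ with 9 − 3 = 6 d electrons.
Electron filling gives t₂g⁶ eg⁰.
The orbital stabilization is -2.4Δ₀ = -2.4 × 25425 = -61020 cm⁻¹.

-61020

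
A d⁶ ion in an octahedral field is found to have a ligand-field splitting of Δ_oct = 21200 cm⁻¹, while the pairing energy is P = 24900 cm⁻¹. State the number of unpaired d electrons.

Since Δ_oct = 21200 cm⁻¹ < P = 24900 cm⁻¹, the complex adopts the high-spin configuration.
Configuration: t2g^4 e_g^2.
Unpaired electrons: 4.

4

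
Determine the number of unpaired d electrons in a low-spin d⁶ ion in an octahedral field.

0

Configuration: t₂g⁶ eg⁰, giving 0 unpaired electrons.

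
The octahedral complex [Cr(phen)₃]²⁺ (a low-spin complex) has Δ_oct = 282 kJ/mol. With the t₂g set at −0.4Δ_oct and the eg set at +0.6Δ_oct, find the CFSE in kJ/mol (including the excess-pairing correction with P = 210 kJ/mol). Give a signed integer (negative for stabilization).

phen is neutral, so the +2 overall charge sits on Cr: oxidation state +2.
Group 6 minus oxidation state +2 gives a d⁴ configuration for Cr²⁺.
The d⁴ electrons fill as t₂g⁴ eg⁰.
The orbital stabilization is -1.6Δ_oct = -1.6 × 282 = -451 kJ/mol.
High-spin d⁴ would be t₂g³ eg¹ with 0 pairs; low-spin has 1, so 1 excess pair costs +1P = +210 kJ/mol.
Net CFSE = -451 + 210 = -241 kJ/mol.

-241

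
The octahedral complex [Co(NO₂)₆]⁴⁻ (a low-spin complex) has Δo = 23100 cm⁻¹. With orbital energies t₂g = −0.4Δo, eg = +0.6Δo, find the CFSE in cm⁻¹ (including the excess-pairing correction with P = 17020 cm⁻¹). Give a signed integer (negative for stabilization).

-24560

Each NO₂⁻ contributes -1; 6 × (-1) = -6. With overall charge -4, Co is in the +2 oxidation state.
Co is in group 9, so Co²⁺ is d⁷ (9 − 2 = 7).
Configuration: t₂g⁶ eg¹.
Orbital CFSE = 6(-0.4) + 1(0.6) = -1.8Δo = -1.8 × 23100 = -41580 cm⁻¹.
Pairing penalty: 3 pairs vs 2 in the high-spin reference → 1 extra × P = 17020 cm⁻¹.
Overall CFSE = -41580 + 17020 = -24560 cm⁻¹.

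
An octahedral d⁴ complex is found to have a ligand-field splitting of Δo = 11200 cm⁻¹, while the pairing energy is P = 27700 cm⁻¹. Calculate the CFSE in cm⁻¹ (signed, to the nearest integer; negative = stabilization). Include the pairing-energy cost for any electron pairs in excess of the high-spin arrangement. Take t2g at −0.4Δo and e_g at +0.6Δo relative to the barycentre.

-6720

Since Δo = 11200 cm⁻¹ < P = 27700 cm⁻¹, the complex adopts the high-spin configuration.
That gives t2g^3 e_g^1.
Orbital CFSE = -0.6Δo = -0.6 × 11200 = -6720 cm⁻¹.
High-spin has no excess pairs, so no pairing correction applies.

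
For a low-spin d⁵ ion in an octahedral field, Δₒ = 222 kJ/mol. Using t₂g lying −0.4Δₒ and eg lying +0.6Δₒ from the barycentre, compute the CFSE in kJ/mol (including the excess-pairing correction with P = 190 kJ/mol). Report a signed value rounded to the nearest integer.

The d⁵ electrons fill as t₂g⁵ eg⁰.
Orbital CFSE = 5(-0.4) + 0(0.6) = -2.0Δₒ = -2.0 × 222 = -444 kJ/mol.
Relative to high-spin t₂g³ eg² (0 paired), the low-spin configuration has 2 additional pairs, contributing +2 × 190 = +380 kJ/mol.
Combining: -444 + 380 = -64 kJ/mol.

-64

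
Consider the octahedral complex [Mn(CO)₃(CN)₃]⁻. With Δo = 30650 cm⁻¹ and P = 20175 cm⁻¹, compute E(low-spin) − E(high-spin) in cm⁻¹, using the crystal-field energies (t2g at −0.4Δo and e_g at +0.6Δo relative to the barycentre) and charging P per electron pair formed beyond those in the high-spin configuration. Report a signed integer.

-20950

Ligand charges: 3×(+0) from CO and 3×(-1) from CN⁻ sum to -3; with overall charge -1, Mn is +2.
Mn²⁺: group 7, so d-count = 7 − 2 = 5.
In the high-spin limit (t2g^3 e_g^2) the orbital term is 0.0Δo = 0 cm⁻¹, with no excess pairing.
For low-spin the configuration is t2g^5 e_g^0: orbital energy -2.0 × 30650 = -61300 cm⁻¹, and 2 additional pairs relative to high-spin add 40350 cm⁻¹, giving -20950 cm⁻¹.
The difference is -20950 − (0) = -20950 cm⁻¹, so low-spin lies lower.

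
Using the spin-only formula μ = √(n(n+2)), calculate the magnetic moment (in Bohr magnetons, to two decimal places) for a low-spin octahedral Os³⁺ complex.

1.73 Bohr magnetons

Os³⁺: group 8, so d-count = 8 − 3 = 5.
Configuration: t2g^5 e_g^0 → 1 unpaired electron.
μ(spin-only) = √[1(1+2)] = √3 ≈ 1.73 Bohr magnetons.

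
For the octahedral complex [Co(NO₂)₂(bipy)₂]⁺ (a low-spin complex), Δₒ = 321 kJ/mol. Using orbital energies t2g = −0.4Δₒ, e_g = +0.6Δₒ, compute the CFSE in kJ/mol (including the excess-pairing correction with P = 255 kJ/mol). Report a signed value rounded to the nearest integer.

-260

Ligand charges: 2×(-1) from NO₂⁻ and 2×(+0) from bipy sum to -2; with overall charge +1, Co is +3.
Co is in group 9, so Co³⁺ is d⁶ (9 − 3 = 6).
The d⁶ electrons fill as t2g^6 e_g^0.
The orbital stabilization is -2.4Δₒ = -2.4 × 321 = -770 kJ/mol.
High-spin d⁶ would be t2g^4 e_g^2 with 1 pair; low-spin has 3, so 2 excess pairs cost +2P = +510 kJ/mol.
Combining: -770 + 510 = -260 kJ/mol.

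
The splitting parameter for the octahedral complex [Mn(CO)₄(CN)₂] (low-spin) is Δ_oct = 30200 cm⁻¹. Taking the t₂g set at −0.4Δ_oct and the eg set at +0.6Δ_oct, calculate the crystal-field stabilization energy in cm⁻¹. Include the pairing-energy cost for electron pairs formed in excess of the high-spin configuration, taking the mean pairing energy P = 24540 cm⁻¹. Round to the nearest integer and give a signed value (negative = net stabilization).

Ligand charges: 4×(+0) from CO and 2×(-1) from CN⁻ sum to -2; with overall charge +0, Mn is +2.
Mn sits in group 7; removing 2 electrons leaves Mn²⁺ with 7 − 2 = 5 d electrons.
Electron filling gives t₂g⁵ eg⁰.
CFSE(orbital) = 5×(-0.4Δ_oct) + 0×(0.6Δ_oct) = -2.0Δ_oct; with Δ_oct = 30200 cm⁻¹ that is -60400 cm⁻¹.
Relative to high-spin t₂g³ eg² (0 paired), the low-spin configuration has 2 additional pairs, contributing +2 × 24540 = +49080 cm⁻¹.
Overall CFSE = -60400 + 49080 = -11320 cm⁻¹.

-11320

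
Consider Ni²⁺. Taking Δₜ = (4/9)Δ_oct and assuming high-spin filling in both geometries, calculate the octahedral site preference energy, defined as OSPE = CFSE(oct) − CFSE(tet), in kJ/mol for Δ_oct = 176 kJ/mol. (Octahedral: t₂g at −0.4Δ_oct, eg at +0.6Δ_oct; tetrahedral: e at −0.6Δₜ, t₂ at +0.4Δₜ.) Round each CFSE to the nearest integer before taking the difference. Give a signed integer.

-148

Group 10 minus oxidation state +2 gives a d⁸ configuration for Ni²⁺.
Octahedral high-spin t2g^6 e_g^2: CFSE = -1.2 × 176 = -211 kJ/mol.
Tetrahedral: e^4 t2^4, CFSE = 4(−0.6) + 4(+0.4) = -0.8Δₜ = -0.8 × (4/9) × 176 = -63 kJ/mol.
OSPE = -211 − (-63) = -148 kJ/mol.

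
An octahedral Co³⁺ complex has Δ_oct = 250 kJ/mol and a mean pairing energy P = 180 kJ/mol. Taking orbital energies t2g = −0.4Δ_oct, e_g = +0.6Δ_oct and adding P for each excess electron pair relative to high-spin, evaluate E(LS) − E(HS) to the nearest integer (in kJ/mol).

Group 9 minus oxidation state +3 gives a d⁶ configuration for Co³⁺.
High-spin: t2g^4 e_g^2, CFSE = -0.4Δ_oct = -100 kJ/mol.
For low-spin the configuration is t2g^6 e_g^0: orbital energy -2.4 × 250 = -600 kJ/mol, and 2 additional pairs relative to high-spin add 360 kJ/mol, giving -240 kJ/mol.
E(LS) − E(HS) = -240 − (-100) = -140 kJ/mol.

-140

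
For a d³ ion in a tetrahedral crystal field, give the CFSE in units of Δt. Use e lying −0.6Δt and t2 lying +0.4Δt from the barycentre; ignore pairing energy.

Tetrahedral fields are weak (Δₜ ≈ 4/9 Δₒ), so electrons fill high-spin.
Configuration: e^2 t2^1.
CFSE = 2(-0.6Δt) + 1(0.4Δt) = -1.2Δt + 0.4Δt = -0.8Δt.

-0.8 Δt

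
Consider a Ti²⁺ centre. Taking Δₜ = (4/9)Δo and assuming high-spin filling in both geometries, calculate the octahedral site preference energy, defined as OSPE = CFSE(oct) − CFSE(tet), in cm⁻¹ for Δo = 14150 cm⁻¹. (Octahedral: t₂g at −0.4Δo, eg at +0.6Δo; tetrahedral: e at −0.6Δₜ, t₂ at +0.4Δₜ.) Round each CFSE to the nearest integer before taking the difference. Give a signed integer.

-3773

Group 4 minus oxidation state +2 gives a d² configuration for Ti²⁺.
Octahedral (high-spin): t₂g² eg⁰, CFSE = 2(−0.4) + 0(+0.6) = -0.8Δo = -0.8 × 14150 = -11320 cm⁻¹.
Tetrahedral e² t₂⁰ gives -1.2Δₜ = -1.2 × (4/9) × 14150 = -7547 cm⁻¹.
Subtracting, OSPE = -11320 − (-7547) = -3773 cm⁻¹.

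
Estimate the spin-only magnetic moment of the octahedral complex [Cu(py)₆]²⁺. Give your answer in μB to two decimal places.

py is neutral, so the +2 overall charge sits on Cu: oxidation state +2.
Cu²⁺: group 11, so d-count = 11 − 2 = 9.
Configuration: t₂g⁶ eg³ → 1 unpaired electron.
μ(spin-only) = √[1(1+2)] = √3 ≈ 1.73 μB.

1.73 μB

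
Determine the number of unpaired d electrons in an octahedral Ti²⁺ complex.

2

Ti²⁺: group 4, so d-count = 4 − 2 = 2.
Configuration: t2g^2 e_g^0, giving 2 unpaired electrons.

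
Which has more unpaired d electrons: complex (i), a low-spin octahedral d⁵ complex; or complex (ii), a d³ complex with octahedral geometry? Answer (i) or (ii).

(ii)

(i): t₂g⁵ eg⁰ → 1 unpaired.
(ii): For octahedral d³ the high- and low-spin configurations coincide; t2g^3 e_g^0 → 3 unpaired.
So (ii) has more unpaired electrons.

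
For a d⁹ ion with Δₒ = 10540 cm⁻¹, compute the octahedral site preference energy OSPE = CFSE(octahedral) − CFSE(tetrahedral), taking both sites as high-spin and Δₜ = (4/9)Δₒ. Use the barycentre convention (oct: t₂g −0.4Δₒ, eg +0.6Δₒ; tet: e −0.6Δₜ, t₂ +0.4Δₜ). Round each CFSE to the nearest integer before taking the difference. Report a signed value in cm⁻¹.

-4450

In an octahedral site d⁹ (HS) is t2g^6 e_g^3, giving CFSE(oct) = -0.6Δₒ = -6324 cm⁻¹.
In a tetrahedral site the filling is e^4 t2^5: CFSE(tet) = -0.4Δₜ = -0.4 × (4/9)(10540) = -1874 cm⁻¹.
OSPE = CFSE(oct) − CFSE(tet) = -6324 − (-1874) = -4450 cm⁻¹.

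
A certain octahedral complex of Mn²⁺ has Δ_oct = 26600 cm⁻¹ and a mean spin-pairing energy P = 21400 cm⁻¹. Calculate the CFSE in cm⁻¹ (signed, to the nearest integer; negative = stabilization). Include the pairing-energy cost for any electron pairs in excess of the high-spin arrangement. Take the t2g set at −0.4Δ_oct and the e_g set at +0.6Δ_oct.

-10400

Mn²⁺: group 7, so d-count = 7 − 2 = 5.
Since Δ_oct = 26600 cm⁻¹ > P = 21400 cm⁻¹, the complex adopts the low-spin configuration.
Configuration: t2g^5 e_g^0.
Orbital CFSE = -2.0Δ_oct = -2.0 × 26600 = -53200 cm⁻¹.
Excess pairs vs high-spin: 2 − 0 = 2; pairing cost = +42800 cm⁻¹.
Net CFSE = -53200 + 42800 = -10400 cm⁻¹.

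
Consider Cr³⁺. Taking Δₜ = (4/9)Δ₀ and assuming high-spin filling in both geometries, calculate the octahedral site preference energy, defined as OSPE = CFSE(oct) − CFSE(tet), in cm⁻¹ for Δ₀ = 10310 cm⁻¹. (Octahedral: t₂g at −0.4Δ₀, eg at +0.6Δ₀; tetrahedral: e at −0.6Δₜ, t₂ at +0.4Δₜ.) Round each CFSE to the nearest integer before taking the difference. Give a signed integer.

Group 6 minus oxidation state +3 gives a d³ configuration for Cr³⁺.
Octahedral (high-spin): t₂g³ eg⁰, CFSE = 3(−0.4) + 0(+0.6) = -1.2Δ₀ = -1.2 × 10310 = -12372 cm⁻¹.
Tetrahedral: e² t₂¹, CFSE = 2(−0.6) + 1(+0.4) = -0.8Δₜ = -0.8 × (4/9) × 10310 = -3666 cm⁻¹.
OSPE = CFSE(oct) − CFSE(tet) = -12372 − (-3666) = -8706 cm⁻¹.

-8706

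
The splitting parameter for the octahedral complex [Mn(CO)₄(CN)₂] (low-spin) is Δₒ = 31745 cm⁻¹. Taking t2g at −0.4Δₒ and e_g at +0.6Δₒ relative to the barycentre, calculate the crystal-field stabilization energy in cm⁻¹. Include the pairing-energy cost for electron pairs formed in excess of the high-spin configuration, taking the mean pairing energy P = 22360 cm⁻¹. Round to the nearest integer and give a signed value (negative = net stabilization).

Ligand charges: 4×(+0) from CO and 2×(-1) from CN⁻ sum to -2; with overall charge +0, Mn is +2.
Group 7 minus oxidation state +2 gives a d⁵ configuration for Mn²⁺.
The d⁵ electrons fill as t2g^5 e_g^0.
Orbital CFSE = 5(-0.4) + 0(0.6) = -2.0Δₒ = -2.0 × 31745 = -63490 cm⁻¹.
Pairing penalty: 2 pairs vs 0 in the high-spin reference → 2 extra × P = 44720 cm⁻¹.
Combining: -63490 + 44720 = -18770 cm⁻¹.

-18770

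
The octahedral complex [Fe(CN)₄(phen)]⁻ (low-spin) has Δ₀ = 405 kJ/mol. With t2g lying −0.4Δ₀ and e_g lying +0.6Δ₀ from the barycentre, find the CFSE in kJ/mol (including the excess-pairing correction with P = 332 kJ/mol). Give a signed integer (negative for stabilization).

Ligand charges: 4×(-1) from CN⁻ and 1×(+0) from phen sum to -4; with overall charge -1, Fe is +3.
Fe is in group 8, so Fe³⁺ is d⁵ (8 − 3 = 5).
The d⁵ electrons fill as t2g^5 e_g^0.
The orbital stabilization is -2.0Δ₀ = -2.0 × 405 = -810 kJ/mol.
Relative to high-spin t2g^3 e_g^2 (0 paired), the low-spin configuration has 2 additional pairs, contributing +2 × 332 = +664 kJ/mol.
Overall CFSE = -810 + 664 = -146 kJ/mol.

-146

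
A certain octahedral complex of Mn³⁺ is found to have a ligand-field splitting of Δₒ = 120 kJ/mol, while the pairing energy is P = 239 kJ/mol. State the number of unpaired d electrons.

4

Group 7 minus oxidation state +3 gives a d⁴ configuration for Mn³⁺.
Δₒ < P, so pairing is avoided: the ground state is high-spin.
Configuration: t2g^3 e_g^1.
Unpaired electrons: 4.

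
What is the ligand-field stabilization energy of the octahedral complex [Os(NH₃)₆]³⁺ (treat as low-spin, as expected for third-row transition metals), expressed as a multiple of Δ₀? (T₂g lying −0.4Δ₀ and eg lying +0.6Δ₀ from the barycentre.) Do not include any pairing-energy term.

NH₃ is neutral, so the +3 overall charge sits on Os: oxidation state +3.
Os sits in group 8; removing 3 electrons leaves Os³⁺ with 8 − 3 = 5 d electrons.
Configuration: t₂g⁵ eg⁰.
CFSE = 5(-0.4Δ₀) + 0(0.6Δ₀) = -2.0Δ₀ + 0.0Δ₀ = -2.0Δ₀.

-2.0 Δ₀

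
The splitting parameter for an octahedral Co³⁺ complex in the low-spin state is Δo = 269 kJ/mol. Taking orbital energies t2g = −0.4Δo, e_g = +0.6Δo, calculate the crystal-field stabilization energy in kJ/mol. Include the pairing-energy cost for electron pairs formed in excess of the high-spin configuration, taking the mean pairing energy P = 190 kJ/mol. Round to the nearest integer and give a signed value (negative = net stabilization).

-266

Co sits in group 9; removing 3 electrons leaves Co³⁺ with 9 − 3 = 6 d electrons.
The d⁶ electrons fill as t2g^6 e_g^0.
The orbital stabilization is -2.4Δo = -2.4 × 269 = -646 kJ/mol.
Relative to high-spin t2g^4 e_g^2 (1 paired), the low-spin configuration has 2 additional pairs, contributing +2 × 190 = +380 kJ/mol.
Net CFSE = -646 + 380 = -266 kJ/mol.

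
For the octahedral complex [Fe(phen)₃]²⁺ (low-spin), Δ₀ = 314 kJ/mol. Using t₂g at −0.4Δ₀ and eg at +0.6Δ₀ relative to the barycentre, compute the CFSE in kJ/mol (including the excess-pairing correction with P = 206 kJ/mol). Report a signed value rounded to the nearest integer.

phen is neutral, so the +2 overall charge sits on Fe: oxidation state +2.
Fe²⁺: group 8, so d-count = 8 − 2 = 6.
Electron filling gives t₂g⁶ eg⁰.
CFSE(orbital) = 6×(-0.4Δ₀) + 0×(0.6Δ₀) = -2.4Δ₀; with Δ₀ = 314 kJ/mol that is -754 kJ/mol.
High-spin d⁶ would be t₂g⁴ eg² with 1 pair; low-spin has 3, so 2 excess pairs cost +2P = +412 kJ/mol.
Net CFSE = -754 + 412 = -342 kJ/mol.

-342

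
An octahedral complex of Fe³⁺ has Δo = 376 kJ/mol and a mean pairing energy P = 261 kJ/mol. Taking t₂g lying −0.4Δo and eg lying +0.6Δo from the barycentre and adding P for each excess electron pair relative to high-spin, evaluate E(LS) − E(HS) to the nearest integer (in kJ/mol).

Group 8 minus oxidation state +3 gives a d⁵ configuration for Fe³⁺.
High-spin d⁵ fills as t₂g³ eg² with CFSE 3(−0.4) + 2(+0.6) = 0.0Δo = 0 kJ/mol.
Low-spin: t₂g⁵ eg⁰, orbital CFSE = -2.0Δo = -752 kJ/mol; plus 2 excess pairs × P = +522 kJ/mol; total -230 kJ/mol.
The difference is -230 − (0) = -230 kJ/mol, so low-spin lies lower.

-230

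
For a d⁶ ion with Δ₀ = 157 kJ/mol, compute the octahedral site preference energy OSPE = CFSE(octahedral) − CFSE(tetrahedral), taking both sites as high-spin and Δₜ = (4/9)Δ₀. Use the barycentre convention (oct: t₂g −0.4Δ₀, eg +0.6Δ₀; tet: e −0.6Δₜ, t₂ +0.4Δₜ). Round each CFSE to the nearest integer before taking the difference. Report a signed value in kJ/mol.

Octahedral high-spin t2g^4 e_g^2: CFSE = -0.4 × 157 = -63 kJ/mol.
Tetrahedral: e^3 t2^3, CFSE = 3(−0.6) + 3(+0.4) = -0.6Δₜ = -0.6 × (4/9) × 157 = -42 kJ/mol.
OSPE = -63 − (-42) = -21 kJ/mol.

-21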